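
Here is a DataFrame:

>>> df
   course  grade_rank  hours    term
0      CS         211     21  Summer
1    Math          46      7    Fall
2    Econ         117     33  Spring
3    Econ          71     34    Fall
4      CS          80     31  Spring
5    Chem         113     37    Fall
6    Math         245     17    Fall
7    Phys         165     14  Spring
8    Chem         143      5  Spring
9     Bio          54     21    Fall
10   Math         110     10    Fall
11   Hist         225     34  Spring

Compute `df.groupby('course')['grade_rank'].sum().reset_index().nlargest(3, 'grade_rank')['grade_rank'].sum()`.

group by course, sum of grade_rank:
course
Bio      54
CS      291
Chem    256
Econ    188
Hist    225
Math    401
Phys    165
Name: grade_rank, dtype: int64
reset_index():
  course  grade_rank
0    Bio          54
1     CS         291
2   Chem         256
3   Econ         188
4   Hist         225
5   Math         401
6   Phys         165
take 3 rows with largest grade_rank:
  course  grade_rank
5   Math         401
1     CS         291
2   Chem         256
Hence 948.

948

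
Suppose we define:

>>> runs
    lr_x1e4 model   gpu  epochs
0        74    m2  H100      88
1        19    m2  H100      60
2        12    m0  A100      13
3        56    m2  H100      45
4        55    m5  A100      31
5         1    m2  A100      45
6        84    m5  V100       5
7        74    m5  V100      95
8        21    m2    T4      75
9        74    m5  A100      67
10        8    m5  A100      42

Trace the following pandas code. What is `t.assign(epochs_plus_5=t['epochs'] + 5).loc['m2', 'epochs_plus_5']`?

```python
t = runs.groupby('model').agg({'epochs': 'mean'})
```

67.6

group by model, mean of epochs:
       epochs
model        
m0       13.0
m2       62.6
m5       48.0
add column epochs_plus_5 = t['epochs'] + 5:
       epochs  epochs_plus_5
model                       
m0       13.0           18.0
m2       62.6           67.6
m5       48.0           53.0
Taking the value at row 'm2', column 'epochs_plus_5' gives 67.6.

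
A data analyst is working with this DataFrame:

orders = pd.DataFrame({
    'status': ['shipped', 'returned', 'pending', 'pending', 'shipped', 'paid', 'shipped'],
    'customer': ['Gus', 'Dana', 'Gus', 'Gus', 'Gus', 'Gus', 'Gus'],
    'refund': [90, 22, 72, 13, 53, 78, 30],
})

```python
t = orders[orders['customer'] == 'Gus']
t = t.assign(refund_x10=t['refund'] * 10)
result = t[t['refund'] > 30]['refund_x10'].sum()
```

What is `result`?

filter rows where customer == 'Gus':
    status customer  refund
0  shipped      Gus      90
2  pending      Gus      72
3  pending      Gus      13
4  shipped      Gus      53
5     paid      Gus      78
6  shipped      Gus      30
add column refund_x10 = t['refund'] * 10:
    status customer  refund  refund_x10
0  shipped      Gus      90         900
2  pending      Gus      72         720
3  pending      Gus      13         130
4  shipped      Gus      53         530
5     paid      Gus      78         780
6  shipped      Gus      30         300
filter rows where refund > 30:
    status customer  refund  refund_x10
0  shipped      Gus      90         900
2  pending      Gus      72         720
4  shipped      Gus      53         530
5     paid      Gus      78         780
Reading off the sum of column 'refund_x10', we get 2930.

2930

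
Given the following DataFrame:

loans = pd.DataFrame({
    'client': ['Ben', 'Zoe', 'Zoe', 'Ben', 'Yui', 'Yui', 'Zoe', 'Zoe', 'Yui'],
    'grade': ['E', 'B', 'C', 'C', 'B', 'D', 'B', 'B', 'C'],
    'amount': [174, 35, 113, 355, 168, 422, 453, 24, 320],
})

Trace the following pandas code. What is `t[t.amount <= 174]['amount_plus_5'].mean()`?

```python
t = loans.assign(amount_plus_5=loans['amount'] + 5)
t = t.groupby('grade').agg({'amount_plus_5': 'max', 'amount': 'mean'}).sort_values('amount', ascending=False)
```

add column amount_plus_5 = loans['amount'] + 5:
  client grade  amount  amount_plus_5
0    Ben     E     174            179
1    Zoe     B      35             40
2    Zoe     C     113            118
3    Ben     C     355            360
4    Yui     B     168            173
5    Yui     D     422            427
6    Zoe     B     453            458
7    Zoe     B      24             29
8    Yui     C     320            325
group by grade: max(amount_plus_5), mean(amount):
       amount_plus_5      amount
grade                           
B                458  170.000000
C                360  262.666667
D                427  422.000000
E                179  174.000000
sort by amount descending:
       amount_plus_5      amount
grade                           
D                427  422.000000
C                360  262.666667
E                179  174.000000
B                458  170.000000
filter rows where amount <= 174:
       amount_plus_5  amount
grade                       
E                179   174.0
B                458   170.0
So mean() = 318.5.

318.5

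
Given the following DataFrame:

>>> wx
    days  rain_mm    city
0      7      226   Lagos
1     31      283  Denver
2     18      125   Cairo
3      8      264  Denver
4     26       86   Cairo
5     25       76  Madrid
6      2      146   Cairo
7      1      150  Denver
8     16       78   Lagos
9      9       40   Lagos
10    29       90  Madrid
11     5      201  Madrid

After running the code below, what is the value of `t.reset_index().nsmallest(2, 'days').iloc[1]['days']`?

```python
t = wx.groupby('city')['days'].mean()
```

group by city, mean of days:
city
Cairo     15.333333
Denver    13.333333
Lagos     10.666667
Madrid    19.666667
Name: days, dtype: float64
reset_index():
     city       days
0   Cairo  15.333333
1  Denver  13.333333
2   Lagos  10.666667
3  Madrid  19.666667
take 2 rows with smallest days:
     city       days
2   Lagos  10.666667
1  Denver  13.333333
Taking the value at position 1, column 'days' gives 13.3333333333.

13.3333333333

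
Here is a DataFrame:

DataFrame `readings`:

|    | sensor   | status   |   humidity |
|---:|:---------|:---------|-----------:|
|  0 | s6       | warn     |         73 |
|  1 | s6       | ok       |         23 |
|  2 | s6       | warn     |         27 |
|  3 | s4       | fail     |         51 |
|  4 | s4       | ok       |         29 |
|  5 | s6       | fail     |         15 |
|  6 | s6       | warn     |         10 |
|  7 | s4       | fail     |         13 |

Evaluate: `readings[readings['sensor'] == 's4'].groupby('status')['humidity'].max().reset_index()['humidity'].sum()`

80

filter rows where sensor == 's4':
  sensor status  humidity
3     s4   fail        51
4     s4     ok        29
7     s4   fail        13
group by status, max of humidity:
status
fail    51
ok      29
Name: humidity, dtype: int64
reset_index():
  status  humidity
0   fail        51
1     ok        29
So sum() = 80.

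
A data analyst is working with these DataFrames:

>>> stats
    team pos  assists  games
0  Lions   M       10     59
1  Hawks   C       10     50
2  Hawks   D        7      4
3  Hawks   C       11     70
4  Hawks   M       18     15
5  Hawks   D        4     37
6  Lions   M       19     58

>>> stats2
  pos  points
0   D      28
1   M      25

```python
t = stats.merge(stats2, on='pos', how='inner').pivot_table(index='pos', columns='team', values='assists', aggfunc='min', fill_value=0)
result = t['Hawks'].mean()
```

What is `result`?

merge on 'pos' (how='inner') → 5 rows:
    team pos  assists  games  points
0  Lions   M       10     59      25
1  Hawks   D        7      4      28
2  Hawks   M       18     15      25
3  Hawks   D        4     37      28
4  Lions   M       19     58      25
pivot: rows=pos, cols=team, min(assists):
team  Hawks  Lions
pos               
D         4      0
M        18     10

11.0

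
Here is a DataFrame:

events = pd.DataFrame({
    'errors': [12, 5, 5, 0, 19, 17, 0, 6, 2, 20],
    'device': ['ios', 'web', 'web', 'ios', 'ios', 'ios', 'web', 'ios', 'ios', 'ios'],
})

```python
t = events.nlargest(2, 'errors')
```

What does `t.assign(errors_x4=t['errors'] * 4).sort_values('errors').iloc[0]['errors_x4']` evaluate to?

76

take 2 rows with largest errors:
   errors device
9      20    ios
4      19    ios
add column errors_x4 = t['errors'] * 4:
   errors device  errors_x4
9      20    ios         80
4      19    ios         76
sort by errors:
   errors device  errors_x4
4      19    ios         76
9      20    ios         80
Taking the value at position 0, column 'errors_x4' gives 76.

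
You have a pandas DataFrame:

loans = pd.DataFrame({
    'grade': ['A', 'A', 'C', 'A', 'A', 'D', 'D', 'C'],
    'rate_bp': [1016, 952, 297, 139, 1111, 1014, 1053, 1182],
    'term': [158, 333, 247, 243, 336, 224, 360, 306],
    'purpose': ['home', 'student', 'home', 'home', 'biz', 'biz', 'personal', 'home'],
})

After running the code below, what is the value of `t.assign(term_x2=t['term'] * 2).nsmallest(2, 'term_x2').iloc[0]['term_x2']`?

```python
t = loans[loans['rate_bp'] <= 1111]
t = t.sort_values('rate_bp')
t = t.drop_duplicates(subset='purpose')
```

448

filter rows where rate_bp <= 1111:
  grade  rate_bp  term   purpose
0     A     1016   158      home
1     A      952   333   student
2     C      297   247      home
3     A      139   243      home
4     A     1111   336       biz
5     D     1014   224       biz
6     D     1053   360  personal
sort by rate_bp:
  grade  rate_bp  term   purpose
3     A      139   243      home
2     C      297   247      home
1     A      952   333   student
5     D     1014   224       biz
0     A     1016   158      home
6     D     1053   360  personal
4     A     1111   336       biz
drop duplicate purpose (keep=first):
  grade  rate_bp  term   purpose
3     A      139   243      home
1     A      952   333   student
5     D     1014   224       biz
6     D     1053   360  personal
add column term_x2 = t['term'] * 2:
  grade  rate_bp  term   purpose  term_x2
3     A      139   243      home      486
1     A      952   333   student      666
5     D     1014   224       biz      448
6     D     1053   360  personal      720
take 2 rows with smallest term_x2:
  grade  rate_bp  term purpose  term_x2
5     D     1014   224     biz      448
3     A      139   243    home      486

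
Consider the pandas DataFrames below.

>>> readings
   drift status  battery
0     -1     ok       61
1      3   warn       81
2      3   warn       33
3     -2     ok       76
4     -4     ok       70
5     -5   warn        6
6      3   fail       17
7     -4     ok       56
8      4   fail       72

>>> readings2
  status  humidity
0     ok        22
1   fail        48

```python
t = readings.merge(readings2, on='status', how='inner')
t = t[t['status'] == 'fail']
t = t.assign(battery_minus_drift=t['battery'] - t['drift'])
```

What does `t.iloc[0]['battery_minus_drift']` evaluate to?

14

merge on 'status' (how='inner') → 6 rows:
   drift status  battery  humidity
0     -1     ok       61        22
1     -2     ok       76        22
2     -4     ok       70        22
3      3   fail       17        48
4     -4     ok       56        22
5      4   fail       72        48
filter rows where status == 'fail':
   drift status  battery  humidity
3      3   fail       17        48
5      4   fail       72        48
add column battery_minus_drift = t['battery'] - t['drift']:
   drift status  battery  humidity  battery_minus_drift
3      3   fail       17        48                   14
5      4   fail       72        48                   68
Then the value at position 0, column 'battery_minus_drift': 14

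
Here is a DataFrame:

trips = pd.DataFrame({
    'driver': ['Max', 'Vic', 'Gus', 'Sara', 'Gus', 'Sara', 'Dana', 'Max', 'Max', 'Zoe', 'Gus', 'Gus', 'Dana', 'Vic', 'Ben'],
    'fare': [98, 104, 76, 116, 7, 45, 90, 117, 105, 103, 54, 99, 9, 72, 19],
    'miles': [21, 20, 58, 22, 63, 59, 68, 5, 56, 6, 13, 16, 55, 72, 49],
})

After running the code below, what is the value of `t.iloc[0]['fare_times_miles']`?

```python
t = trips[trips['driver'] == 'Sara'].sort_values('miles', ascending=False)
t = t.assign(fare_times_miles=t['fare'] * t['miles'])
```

filter rows where driver == 'Sara':
  driver  fare  miles
3   Sara   116     22
5   Sara    45     59
sort by miles descending:
  driver  fare  miles
5   Sara    45     59
3   Sara   116     22
add column fare_times_miles = t['fare'] * t['miles']:
  driver  fare  miles  fare_times_miles
5   Sara    45     59              2655
3   Sara   116     22              2552

2655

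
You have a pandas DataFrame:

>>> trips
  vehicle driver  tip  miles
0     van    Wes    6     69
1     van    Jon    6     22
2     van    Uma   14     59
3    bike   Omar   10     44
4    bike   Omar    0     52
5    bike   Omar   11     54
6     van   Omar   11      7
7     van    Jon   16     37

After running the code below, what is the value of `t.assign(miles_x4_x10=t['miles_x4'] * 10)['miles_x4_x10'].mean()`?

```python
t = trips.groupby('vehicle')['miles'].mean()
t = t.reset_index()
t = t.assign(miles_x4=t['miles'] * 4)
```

1776.0

group by vehicle, mean of miles:
vehicle
bike    50.0
van     38.8
Name: miles, dtype: float64
reset_index():
  vehicle  miles
0    bike   50.0
1     van   38.8
add column miles_x4 = t['miles'] * 4:
  vehicle  miles  miles_x4
0    bike   50.0     200.0
1     van   38.8     155.2
add column miles_x4_x10 = t['miles_x4'] * 10:
  vehicle  miles  miles_x4  miles_x4_x10
0    bike   50.0     200.0        2000.0
1     van   38.8     155.2        1552.0
So mean() = 1776.0.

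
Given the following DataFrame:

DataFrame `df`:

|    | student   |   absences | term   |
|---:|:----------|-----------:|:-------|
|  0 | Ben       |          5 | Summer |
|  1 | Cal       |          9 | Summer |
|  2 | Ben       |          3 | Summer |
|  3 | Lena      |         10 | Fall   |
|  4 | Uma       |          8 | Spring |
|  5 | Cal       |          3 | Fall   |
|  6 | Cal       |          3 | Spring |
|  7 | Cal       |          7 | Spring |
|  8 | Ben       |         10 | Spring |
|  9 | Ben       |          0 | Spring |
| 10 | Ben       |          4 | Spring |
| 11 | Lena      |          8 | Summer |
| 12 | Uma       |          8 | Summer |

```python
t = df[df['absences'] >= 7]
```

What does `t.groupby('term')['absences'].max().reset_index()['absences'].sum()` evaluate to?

29

filter rows where absences >= 7:
   student  absences    term
1      Cal         9  Summer
3     Lena        10    Fall
4      Uma         8  Spring
7      Cal         7  Spring
8      Ben        10  Spring
11    Lena         8  Summer
12     Uma         8  Summer
group by term, max of absences:
term
Fall      10
Spring    10
Summer     9
Name: absences, dtype: int64
reset_index():
     term  absences
0    Fall        10
1  Spring        10
2  Summer         9
sum of column 'absences' → 29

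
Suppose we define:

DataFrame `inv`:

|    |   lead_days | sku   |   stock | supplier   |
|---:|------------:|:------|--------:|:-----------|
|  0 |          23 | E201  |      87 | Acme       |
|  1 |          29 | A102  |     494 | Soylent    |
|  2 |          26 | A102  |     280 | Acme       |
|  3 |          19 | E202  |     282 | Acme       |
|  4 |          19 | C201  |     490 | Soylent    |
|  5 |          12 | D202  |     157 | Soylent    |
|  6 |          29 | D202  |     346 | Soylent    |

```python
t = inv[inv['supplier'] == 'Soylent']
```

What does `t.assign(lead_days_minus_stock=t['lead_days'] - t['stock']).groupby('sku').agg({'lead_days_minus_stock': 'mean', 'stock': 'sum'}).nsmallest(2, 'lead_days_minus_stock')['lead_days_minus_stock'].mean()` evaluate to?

filter rows where supplier == 'Soylent':
   lead_days   sku  stock supplier
1         29  A102    494  Soylent
4         19  C201    490  Soylent
5         12  D202    157  Soylent
6         29  D202    346  Soylent
add column lead_days_minus_stock = t['lead_days'] - t['stock']:
   lead_days   sku  stock supplier  lead_days_minus_stock
1         29  A102    494  Soylent                   -465
4         19  C201    490  Soylent                   -471
5         12  D202    157  Soylent                   -145
6         29  D202    346  Soylent                   -317
group by sku: mean(lead_days_minus_stock), sum(stock):
      lead_days_minus_stock  stock
sku                               
A102                 -465.0    494
C201                 -471.0    490
D202                 -231.0    503
take 2 rows with smallest lead_days_minus_stock:
      lead_days_minus_stock  stock
sku                               
C201                 -471.0    490
A102                 -465.0    494

-468.0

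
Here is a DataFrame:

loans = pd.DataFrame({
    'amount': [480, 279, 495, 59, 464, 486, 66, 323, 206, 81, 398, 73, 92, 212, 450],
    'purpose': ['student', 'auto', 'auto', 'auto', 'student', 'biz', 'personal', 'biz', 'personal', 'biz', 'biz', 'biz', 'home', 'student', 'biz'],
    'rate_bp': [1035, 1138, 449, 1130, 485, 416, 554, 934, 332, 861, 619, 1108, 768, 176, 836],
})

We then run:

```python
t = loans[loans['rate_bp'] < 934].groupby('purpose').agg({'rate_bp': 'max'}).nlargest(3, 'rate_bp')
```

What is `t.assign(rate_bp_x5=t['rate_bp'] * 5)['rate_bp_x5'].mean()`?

3638.33333333

filter rows where rate_bp < 934:
    amount   purpose  rate_bp
2      495      auto      449
4      464   student      485
5      486       biz      416
6       66  personal      554
8      206  personal      332
9       81       biz      861
10     398       biz      619
12      92      home      768
13     212   student      176
14     450       biz      836
group by purpose, max of rate_bp:
          rate_bp
purpose          
auto          449
biz           861
home          768
personal      554
student       485
take 3 rows with largest rate_bp:
          rate_bp
purpose          
biz           861
home          768
personal      554
add column rate_bp_x5 = t['rate_bp'] * 5:
          rate_bp  rate_bp_x5
purpose                      
biz           861        4305
home          768        3840
personal      554        2770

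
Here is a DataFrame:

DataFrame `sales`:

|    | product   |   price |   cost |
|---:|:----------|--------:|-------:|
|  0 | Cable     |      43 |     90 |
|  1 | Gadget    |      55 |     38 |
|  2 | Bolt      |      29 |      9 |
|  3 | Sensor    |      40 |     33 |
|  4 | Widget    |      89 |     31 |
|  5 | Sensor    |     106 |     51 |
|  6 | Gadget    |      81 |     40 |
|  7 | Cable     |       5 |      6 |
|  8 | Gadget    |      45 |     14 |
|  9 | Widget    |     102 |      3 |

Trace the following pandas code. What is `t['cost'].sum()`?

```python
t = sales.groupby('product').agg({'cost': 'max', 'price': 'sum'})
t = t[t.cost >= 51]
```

group by product: max(cost), sum(price):
         cost  price
product             
Bolt        9     29
Cable      90     48
Gadget     40    181
Sensor     51    146
Widget     31    191
filter rows where cost >= 51:
         cost  price
product             
Cable      90     48
Sensor     51    146
So sum() = 141.

141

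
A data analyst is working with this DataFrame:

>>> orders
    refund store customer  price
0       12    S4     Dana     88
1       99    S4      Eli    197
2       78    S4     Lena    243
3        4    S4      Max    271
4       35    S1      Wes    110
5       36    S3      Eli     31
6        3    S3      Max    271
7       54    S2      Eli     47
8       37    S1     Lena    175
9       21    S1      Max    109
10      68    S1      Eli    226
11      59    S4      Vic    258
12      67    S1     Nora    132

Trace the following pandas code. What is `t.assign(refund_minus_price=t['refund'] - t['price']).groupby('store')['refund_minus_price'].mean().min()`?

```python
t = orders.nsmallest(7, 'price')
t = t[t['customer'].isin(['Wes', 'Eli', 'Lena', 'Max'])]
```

take 7 rows with smallest price:
    refund store customer  price
5       36    S3      Eli     31
7       54    S2      Eli     47
0       12    S4     Dana     88
9       21    S1      Max    109
4       35    S1      Wes    110
12      67    S1     Nora    132
8       37    S1     Lena    175
filter rows where customer in ['Wes', 'Eli', 'Lena', 'Max']:
   refund store customer  price
5      36    S3      Eli     31
7      54    S2      Eli     47
9      21    S1      Max    109
4      35    S1      Wes    110
8      37    S1     Lena    175
add column refund_minus_price = t['refund'] - t['price']:
   refund store customer  price  refund_minus_price
5      36    S3      Eli     31                   5
7      54    S2      Eli     47                   7
9      21    S1      Max    109                 -88
4      35    S1      Wes    110                 -75
8      37    S1     Lena    175                -138
group by store, mean of refund_minus_price:
store
S1   -100.333333
S2      7.000000
S3      5.000000
Name: refund_minus_price, dtype: float64
The min of the resulting series is -100.333333333.

-100.333333333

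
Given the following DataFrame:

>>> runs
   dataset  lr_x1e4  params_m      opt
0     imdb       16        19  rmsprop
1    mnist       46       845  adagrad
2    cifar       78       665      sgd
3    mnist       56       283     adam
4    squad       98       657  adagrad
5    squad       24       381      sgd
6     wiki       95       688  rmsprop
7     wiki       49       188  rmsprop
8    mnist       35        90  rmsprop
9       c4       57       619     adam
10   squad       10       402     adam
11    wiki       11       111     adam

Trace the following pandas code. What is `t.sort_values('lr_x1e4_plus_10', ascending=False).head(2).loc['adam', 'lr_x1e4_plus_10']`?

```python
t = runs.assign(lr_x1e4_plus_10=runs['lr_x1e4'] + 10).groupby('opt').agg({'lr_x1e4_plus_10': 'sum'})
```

174

add column lr_x1e4_plus_10 = runs['lr_x1e4'] + 10:
   dataset  lr_x1e4  params_m      opt  lr_x1e4_plus_10
0     imdb       16        19  rmsprop               26
1    mnist       46       845  adagrad               56
2    cifar       78       665      sgd               88
3    mnist       56       283     adam               66
4    squad       98       657  adagrad              108
5    squad       24       381      sgd               34
6     wiki       95       688  rmsprop              105
7     wiki       49       188  rmsprop               59
8    mnist       35        90  rmsprop               45
9       c4       57       619     adam               67
10   squad       10       402     adam               20
11    wiki       11       111     adam               21
group by opt, sum of lr_x1e4_plus_10:
         lr_x1e4_plus_10
opt                     
adagrad              164
adam                 174
rmsprop              235
sgd                  122
sort by lr_x1e4_plus_10 descending:
         lr_x1e4_plus_10
opt                     
rmsprop              235
adam                 174
adagrad              164
sgd                  122
take first 2 rows:
         lr_x1e4_plus_10
opt                     
rmsprop              235
adam                 174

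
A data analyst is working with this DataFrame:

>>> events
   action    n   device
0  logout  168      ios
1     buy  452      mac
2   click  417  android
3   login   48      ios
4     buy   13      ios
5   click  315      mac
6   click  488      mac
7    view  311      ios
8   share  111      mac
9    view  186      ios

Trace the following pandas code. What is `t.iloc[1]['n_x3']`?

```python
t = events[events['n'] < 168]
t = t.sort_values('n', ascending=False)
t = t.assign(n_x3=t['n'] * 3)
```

144

filter rows where n < 168:
  action    n device
3  login   48    ios
4    buy   13    ios
8  share  111    mac
sort by n descending:
  action    n device
8  share  111    mac
3  login   48    ios
4    buy   13    ios
add column n_x3 = t['n'] * 3:
  action    n device  n_x3
8  share  111    mac   333
3  login   48    ios   144
4    buy   13    ios    39
So iloc[1]['n_x3'] = 144.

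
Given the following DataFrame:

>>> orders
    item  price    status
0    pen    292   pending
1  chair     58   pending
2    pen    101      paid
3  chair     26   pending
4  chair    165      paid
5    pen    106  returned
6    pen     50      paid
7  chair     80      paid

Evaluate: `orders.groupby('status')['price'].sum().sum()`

878

group by status, sum of price:
status
paid        396
pending     376
returned    106
Name: price, dtype: int64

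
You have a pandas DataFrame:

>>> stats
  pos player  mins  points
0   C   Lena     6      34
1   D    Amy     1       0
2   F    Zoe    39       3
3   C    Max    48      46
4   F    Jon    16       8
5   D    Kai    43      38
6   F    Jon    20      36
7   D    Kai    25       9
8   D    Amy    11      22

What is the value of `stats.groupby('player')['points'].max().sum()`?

179

group by player, max of points:
player
Amy     22
Jon     36
Kai     38
Lena    34
Max     46
Zoe      3
Name: points, dtype: int64
Finally, sum of the resulting series = 179.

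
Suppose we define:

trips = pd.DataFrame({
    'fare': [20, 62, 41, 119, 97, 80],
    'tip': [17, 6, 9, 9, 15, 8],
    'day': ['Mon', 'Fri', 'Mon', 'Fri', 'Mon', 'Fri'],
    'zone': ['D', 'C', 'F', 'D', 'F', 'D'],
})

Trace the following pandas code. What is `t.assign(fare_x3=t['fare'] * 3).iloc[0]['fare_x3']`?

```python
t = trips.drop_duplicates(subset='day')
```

drop duplicate day (keep=first):
   fare  tip  day zone
0    20   17  Mon    D
1    62    6  Fri    C
add column fare_x3 = t['fare'] * 3:
   fare  tip  day zone  fare_x3
0    20   17  Mon    D       60
1    62    6  Fri    C      186
Taking the value at position 0, column 'fare_x3' gives 60.

60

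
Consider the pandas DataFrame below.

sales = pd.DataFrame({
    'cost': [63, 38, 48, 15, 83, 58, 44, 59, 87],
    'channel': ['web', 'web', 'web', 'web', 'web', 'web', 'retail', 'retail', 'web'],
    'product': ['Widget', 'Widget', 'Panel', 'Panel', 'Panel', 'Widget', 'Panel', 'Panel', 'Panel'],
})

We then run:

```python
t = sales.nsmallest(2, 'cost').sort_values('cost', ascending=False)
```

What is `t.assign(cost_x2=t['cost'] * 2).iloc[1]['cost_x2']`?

30

take 2 rows with smallest cost:
   cost channel product
3    15     web   Panel
1    38     web  Widget
sort by cost descending:
   cost channel product
1    38     web  Widget
3    15     web   Panel
add column cost_x2 = t['cost'] * 2:
   cost channel product  cost_x2
1    38     web  Widget       76
3    15     web   Panel       30
So iloc[1]['cost_x2'] = 30.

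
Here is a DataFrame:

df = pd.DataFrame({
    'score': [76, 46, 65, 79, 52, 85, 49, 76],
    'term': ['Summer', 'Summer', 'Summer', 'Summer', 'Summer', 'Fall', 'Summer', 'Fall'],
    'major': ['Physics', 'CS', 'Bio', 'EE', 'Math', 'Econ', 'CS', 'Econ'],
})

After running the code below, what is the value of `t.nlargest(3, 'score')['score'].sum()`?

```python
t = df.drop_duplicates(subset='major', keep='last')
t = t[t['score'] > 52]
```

drop duplicate major (keep=last):
   score    term    major
0     76  Summer  Physics
2     65  Summer      Bio
3     79  Summer       EE
4     52  Summer     Math
6     49  Summer       CS
7     76    Fall     Econ
filter rows where score > 52:
   score    term    major
0     76  Summer  Physics
2     65  Summer      Bio
3     79  Summer       EE
7     76    Fall     Econ
take 3 rows with largest score:
   score    term    major
3     79  Summer       EE
0     76  Summer  Physics
7     76    Fall     Econ

231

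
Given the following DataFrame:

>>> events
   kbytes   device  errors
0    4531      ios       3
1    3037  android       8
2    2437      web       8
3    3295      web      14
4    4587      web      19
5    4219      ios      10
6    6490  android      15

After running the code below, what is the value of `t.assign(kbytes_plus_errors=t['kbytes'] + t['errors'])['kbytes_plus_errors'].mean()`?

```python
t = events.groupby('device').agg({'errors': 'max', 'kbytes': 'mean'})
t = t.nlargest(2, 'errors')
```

4118.58333333

group by device: max(errors), mean(kbytes):
         errors       kbytes
device                      
android      15  4763.500000
ios          10  4375.000000
web          19  3439.666667
take 2 rows with largest errors:
         errors       kbytes
device                      
web          19  3439.666667
android      15  4763.500000
add column kbytes_plus_errors = t['kbytes'] + t['errors']:
         errors       kbytes  kbytes_plus_errors
device                                          
web          19  3439.666667         3458.666667
android      15  4763.500000         4778.500000
So mean() = 4118.58333333.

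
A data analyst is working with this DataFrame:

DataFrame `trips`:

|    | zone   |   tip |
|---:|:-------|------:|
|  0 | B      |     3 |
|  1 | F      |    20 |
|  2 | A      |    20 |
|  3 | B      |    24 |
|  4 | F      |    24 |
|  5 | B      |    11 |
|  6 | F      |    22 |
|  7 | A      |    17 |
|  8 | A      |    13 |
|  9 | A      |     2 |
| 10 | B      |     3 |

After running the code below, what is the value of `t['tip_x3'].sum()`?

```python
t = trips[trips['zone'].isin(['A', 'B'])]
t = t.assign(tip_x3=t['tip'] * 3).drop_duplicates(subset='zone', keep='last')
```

filter rows where zone in ['A', 'B']:
   zone  tip
0     B    3
2     A   20
3     B   24
5     B   11
7     A   17
8     A   13
9     A    2
10    B    3
add column tip_x3 = t['tip'] * 3:
   zone  tip  tip_x3
0     B    3       9
2     A   20      60
3     B   24      72
5     B   11      33
7     A   17      51
8     A   13      39
9     A    2       6
10    B    3       9
drop duplicate zone (keep=last):
   zone  tip  tip_x3
9     A    2       6
10    B    3       9

15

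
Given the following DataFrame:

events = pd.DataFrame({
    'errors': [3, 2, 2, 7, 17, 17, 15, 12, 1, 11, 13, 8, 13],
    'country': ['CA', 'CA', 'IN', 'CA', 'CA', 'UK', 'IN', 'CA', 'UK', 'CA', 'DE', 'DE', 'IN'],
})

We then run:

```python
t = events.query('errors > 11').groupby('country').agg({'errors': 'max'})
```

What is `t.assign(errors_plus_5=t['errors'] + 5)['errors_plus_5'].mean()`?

20.5

filter rows where errors > 11:
    errors country
4       17      CA
5       17      UK
6       15      IN
7       12      CA
10      13      DE
12      13      IN
group by country, max of errors:
         errors
country        
CA           17
DE           13
IN           15
UK           17
add column errors_plus_5 = t['errors'] + 5:
         errors  errors_plus_5
country                       
CA           17             22
DE           13             18
IN           15             20
UK           17             22
Finally, mean of column 'errors_plus_5' = 20.5.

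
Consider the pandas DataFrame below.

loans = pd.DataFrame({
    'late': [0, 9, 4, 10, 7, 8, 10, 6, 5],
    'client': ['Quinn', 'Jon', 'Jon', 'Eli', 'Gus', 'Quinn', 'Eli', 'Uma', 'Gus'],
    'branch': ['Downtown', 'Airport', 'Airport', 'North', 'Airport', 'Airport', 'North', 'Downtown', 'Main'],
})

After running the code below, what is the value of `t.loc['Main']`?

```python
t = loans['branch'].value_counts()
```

1

value_counts of branch:
branch
Airport     4
Downtown    2
North       2
Main        1
Name: count, dtype: int64
Reading off the value at index 'Main', we get 1.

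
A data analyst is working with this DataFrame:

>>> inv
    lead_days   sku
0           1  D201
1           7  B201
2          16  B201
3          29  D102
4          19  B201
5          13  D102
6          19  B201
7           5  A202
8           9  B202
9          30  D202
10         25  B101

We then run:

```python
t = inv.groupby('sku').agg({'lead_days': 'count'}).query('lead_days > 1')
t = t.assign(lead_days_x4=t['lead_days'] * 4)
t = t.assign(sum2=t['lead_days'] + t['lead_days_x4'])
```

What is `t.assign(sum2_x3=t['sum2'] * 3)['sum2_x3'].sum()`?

90

group by sku, count of lead_days:
      lead_days
sku            
A202          1
B101          1
B201          4
B202          1
D102          2
D201          1
D202          1
filter rows where lead_days > 1:
      lead_days
sku            
B201          4
D102          2
add column lead_days_x4 = t['lead_days'] * 4:
      lead_days  lead_days_x4
sku                          
B201          4            16
D102          2             8
add column sum2 = t['lead_days'] + t['lead_days_x4']:
      lead_days  lead_days_x4  sum2
sku                                
B201          4            16    20
D102          2             8    10
add column sum2_x3 = t['sum2'] * 3:
      lead_days  lead_days_x4  sum2  sum2_x3
sku                                         
B201          4            16    20       60
D102          2             8    10       30
Finally, sum of column 'sum2_x3' = 90.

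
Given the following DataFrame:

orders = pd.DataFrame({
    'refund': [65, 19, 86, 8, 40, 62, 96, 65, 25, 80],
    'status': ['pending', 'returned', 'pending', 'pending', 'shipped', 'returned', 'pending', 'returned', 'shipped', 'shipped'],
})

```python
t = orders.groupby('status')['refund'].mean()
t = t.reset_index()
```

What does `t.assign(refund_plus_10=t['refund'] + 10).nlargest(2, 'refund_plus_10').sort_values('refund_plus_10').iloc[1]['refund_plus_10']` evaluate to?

73.75

group by status, mean of refund:
status
pending     63.750000
returned    48.666667
shipped     48.333333
Name: refund, dtype: float64
reset_index():
     status     refund
0   pending  63.750000
1  returned  48.666667
2   shipped  48.333333
add column refund_plus_10 = t['refund'] + 10:
     status     refund  refund_plus_10
0   pending  63.750000       73.750000
1  returned  48.666667       58.666667
2   shipped  48.333333       58.333333
take 2 rows with largest refund_plus_10:
     status     refund  refund_plus_10
0   pending  63.750000       73.750000
1  returned  48.666667       58.666667
sort by refund_plus_10:
     status     refund  refund_plus_10
1  returned  48.666667       58.666667
0   pending  63.750000       73.750000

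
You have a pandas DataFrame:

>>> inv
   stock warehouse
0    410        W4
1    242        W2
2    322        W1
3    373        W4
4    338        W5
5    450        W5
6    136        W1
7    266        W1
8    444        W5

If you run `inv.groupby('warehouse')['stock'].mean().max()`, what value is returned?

group by warehouse, mean of stock:
warehouse
W1    241.333333
W2    242.000000
W4    391.500000
W5    410.666667
Name: stock, dtype: float64

410.666666667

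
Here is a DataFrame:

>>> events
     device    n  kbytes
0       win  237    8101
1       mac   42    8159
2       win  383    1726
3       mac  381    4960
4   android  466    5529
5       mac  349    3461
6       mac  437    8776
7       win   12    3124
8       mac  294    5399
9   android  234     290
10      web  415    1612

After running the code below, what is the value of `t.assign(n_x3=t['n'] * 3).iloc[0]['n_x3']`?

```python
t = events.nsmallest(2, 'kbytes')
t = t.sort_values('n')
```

702

take 2 rows with smallest kbytes:
     device    n  kbytes
9   android  234     290
10      web  415    1612
sort by n:
     device    n  kbytes
9   android  234     290
10      web  415    1612
add column n_x3 = t['n'] * 3:
     device    n  kbytes  n_x3
9   android  234     290   702
10      web  415    1612  1245
value at position 0, column 'n_x3' → 702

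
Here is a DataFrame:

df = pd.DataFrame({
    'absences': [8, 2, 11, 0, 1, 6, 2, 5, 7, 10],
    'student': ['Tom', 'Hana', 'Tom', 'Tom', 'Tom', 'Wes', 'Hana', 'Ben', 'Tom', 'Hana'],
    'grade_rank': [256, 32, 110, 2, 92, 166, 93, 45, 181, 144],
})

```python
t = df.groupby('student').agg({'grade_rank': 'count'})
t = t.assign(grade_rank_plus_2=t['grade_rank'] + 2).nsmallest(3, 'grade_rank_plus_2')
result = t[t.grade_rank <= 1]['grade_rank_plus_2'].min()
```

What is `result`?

group by student, count of grade_rank:
         grade_rank
student            
Ben               1
Hana              3
Tom               5
Wes               1
add column grade_rank_plus_2 = t['grade_rank'] + 2:
         grade_rank  grade_rank_plus_2
student                               
Ben               1                  3
Hana              3                  5
Tom               5                  7
Wes               1                  3
take 3 rows with smallest grade_rank_plus_2:
         grade_rank  grade_rank_plus_2
student                               
Ben               1                  3
Wes               1                  3
Hana              3                  5
filter rows where grade_rank <= 1:
         grade_rank  grade_rank_plus_2
student                               
Ben               1                  3
Wes               1                  3

3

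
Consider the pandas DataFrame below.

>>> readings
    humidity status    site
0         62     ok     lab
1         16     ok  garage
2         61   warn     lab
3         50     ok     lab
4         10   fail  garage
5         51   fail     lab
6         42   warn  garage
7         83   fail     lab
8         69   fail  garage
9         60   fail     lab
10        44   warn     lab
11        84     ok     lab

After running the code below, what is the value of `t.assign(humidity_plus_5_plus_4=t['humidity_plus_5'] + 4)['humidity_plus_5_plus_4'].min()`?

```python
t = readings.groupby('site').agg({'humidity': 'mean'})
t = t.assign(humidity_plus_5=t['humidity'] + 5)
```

group by site, mean of humidity:
        humidity
site            
garage    34.250
lab       61.875
add column humidity_plus_5 = t['humidity'] + 5:
        humidity  humidity_plus_5
site                             
garage    34.250           39.250
lab       61.875           66.875
add column humidity_plus_5_plus_4 = t['humidity_plus_5'] + 4:
        humidity  humidity_plus_5  humidity_plus_5_plus_4
site                                                     
garage    34.250           39.250                  43.250
lab       61.875           66.875                  70.875

43.25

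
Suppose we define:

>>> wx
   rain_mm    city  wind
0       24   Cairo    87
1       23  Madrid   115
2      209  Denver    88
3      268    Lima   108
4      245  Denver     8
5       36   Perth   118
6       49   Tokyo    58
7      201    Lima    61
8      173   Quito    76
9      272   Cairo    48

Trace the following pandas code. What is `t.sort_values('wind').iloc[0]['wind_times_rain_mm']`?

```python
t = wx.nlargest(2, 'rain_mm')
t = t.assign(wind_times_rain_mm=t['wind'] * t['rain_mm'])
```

take 2 rows with largest rain_mm:
   rain_mm   city  wind
9      272  Cairo    48
3      268   Lima   108
add column wind_times_rain_mm = t['wind'] * t['rain_mm']:
   rain_mm   city  wind  wind_times_rain_mm
9      272  Cairo    48               13056
3      268   Lima   108               28944
sort by wind:
   rain_mm   city  wind  wind_times_rain_mm
9      272  Cairo    48               13056
3      268   Lima   108               28944
Hence 13056.

13056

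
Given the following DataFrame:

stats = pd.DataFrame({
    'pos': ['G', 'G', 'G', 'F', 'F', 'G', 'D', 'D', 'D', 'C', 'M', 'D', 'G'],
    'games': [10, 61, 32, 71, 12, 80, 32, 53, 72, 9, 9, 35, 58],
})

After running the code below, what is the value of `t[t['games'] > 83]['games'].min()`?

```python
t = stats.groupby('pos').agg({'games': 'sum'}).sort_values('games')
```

192

group by pos, sum of games:
     games
pos       
C        9
D      192
F       83
G      241
M        9
sort by games:
     games
pos       
C        9
M        9
F       83
D      192
G      241
filter rows where games > 83:
     games
pos       
D      192
G      241
min of column 'games' → 192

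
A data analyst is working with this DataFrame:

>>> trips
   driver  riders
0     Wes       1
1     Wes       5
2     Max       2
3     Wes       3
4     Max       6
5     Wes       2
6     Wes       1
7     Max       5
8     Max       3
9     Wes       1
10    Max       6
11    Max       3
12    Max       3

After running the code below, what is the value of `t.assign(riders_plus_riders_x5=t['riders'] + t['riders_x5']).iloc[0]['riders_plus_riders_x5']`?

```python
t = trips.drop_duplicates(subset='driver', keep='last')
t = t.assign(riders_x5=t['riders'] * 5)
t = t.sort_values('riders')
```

drop duplicate driver (keep=last):
   driver  riders
9     Wes       1
12    Max       3
add column riders_x5 = t['riders'] * 5:
   driver  riders  riders_x5
9     Wes       1          5
12    Max       3         15
sort by riders:
   driver  riders  riders_x5
9     Wes       1          5
12    Max       3         15
add column riders_plus_riders_x5 = t['riders'] + t['riders_x5']:
   driver  riders  riders_x5  riders_plus_riders_x5
9     Wes       1          5                      6
12    Max       3         15                     18
Finally, value at position 0, column 'riders_plus_riders_x5' = 6.

6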